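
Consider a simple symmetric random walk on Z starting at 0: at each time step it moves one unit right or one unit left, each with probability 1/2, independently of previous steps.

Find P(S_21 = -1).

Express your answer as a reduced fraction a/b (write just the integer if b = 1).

To reach position -1 after 21 steps: need 10 steps of +1 and 11 of -1.
Favorable paths: C(21,10) = 352716
Total paths: 2^21 = 2097152
P = 352716/2097152 = 88179/524288

Answer: 88179/524288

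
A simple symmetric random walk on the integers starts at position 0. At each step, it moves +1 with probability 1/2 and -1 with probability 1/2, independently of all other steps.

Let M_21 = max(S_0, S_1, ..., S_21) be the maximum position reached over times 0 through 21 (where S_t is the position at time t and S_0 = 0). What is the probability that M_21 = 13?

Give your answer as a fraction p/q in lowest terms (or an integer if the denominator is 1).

Answer: 5985/2097152

Derivation:
Let M_21 = max(S_0,...,S_21). Use the reflection principle: for j ≥ 1, #{paths with M_21 ≥ j} = #{S_21 ≥ j} + #{S_21 ≥ j+1}.
By reflection, #{M_21 ≥ 13} = #{S_21 ≥ 13} + #{S_21 ≥ 14} = 7547 + 1562 = 9109.
#{M_21 ≥ 14} = #{S_21 ≥ 14} + #{S_21 ≥ 15} = 1562 + 1562 = 3124.
#{M_21 = 13} = 9109 - 3124 = 5985.
P(M_21 = 13) = 5985/2097152 = 5985/2097152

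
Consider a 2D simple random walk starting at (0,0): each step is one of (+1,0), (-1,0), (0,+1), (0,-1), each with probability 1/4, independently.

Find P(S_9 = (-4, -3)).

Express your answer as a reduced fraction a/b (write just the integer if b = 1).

Answer: 567/131072

Derivation:
Let h be the number of horizontal steps (so 9-h are vertical). To end at (-4,-3) need (h-4)/2 right-steps and ((9-h)-3)/2 up-steps.
Sum over h with 4 ≤ h ≤ 6, h ≡ 0 (mod 2), 9-h ≡ 1 (mod 2):
h=4: C(9,4)·C(4,0)·C(5,1) = 126·1·5 = 630
h=6: C(9,6)·C(6,1)·C(3,0) = 84·6·1 = 504
Total favorable: 1134
Total paths: 4^9 = 262144
P = 1134/262144 = 567/131072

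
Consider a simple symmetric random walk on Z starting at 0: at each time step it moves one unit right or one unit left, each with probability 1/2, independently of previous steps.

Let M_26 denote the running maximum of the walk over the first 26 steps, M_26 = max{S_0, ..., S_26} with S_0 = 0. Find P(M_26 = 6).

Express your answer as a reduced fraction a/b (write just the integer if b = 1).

Let M_26 = max(S_0,...,S_26). Use the reflection principle: for j ≥ 1, #{paths with M_26 ≥ j} = #{S_26 ≥ j} + #{S_26 ≥ j+1}.
By reflection, #{M_26 ≥ 6} = #{S_26 ≥ 6} + #{S_26 ≥ 7} = 10970272 + 5658537 = 16628809.
#{M_26 ≥ 7} = #{S_26 ≥ 7} + #{S_26 ≥ 8} = 5658537 + 5658537 = 11317074.
#{M_26 = 6} = 16628809 - 11317074 = 5311735.
P(M_26 = 6) = 5311735/67108864 = 5311735/67108864

Answer: 5311735/67108864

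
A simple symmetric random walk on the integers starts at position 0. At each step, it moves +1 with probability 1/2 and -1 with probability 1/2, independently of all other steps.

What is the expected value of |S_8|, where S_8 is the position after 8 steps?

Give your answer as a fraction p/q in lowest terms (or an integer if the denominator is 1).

S_8 takes values m ≡ 0 (mod 2) with |m| ≤ 8; P(S_8=m) = C(8,(8+m)/2)/2^8.
Total paths: 2^8 = 256
Distribution: P(S=-8)=1/256, P(S=-6)=8/256, P(S=-4)=28/256, P(S=-2)=56/256, P(S=0)=70/256, P(S=2)=56/256, P(S=4)=28/256, P(S=6)=8/256, P(S=8)=1/256
E[|S_8|] = Σ_m |m|·P(S_8=m) = 560/256 = 35/16

Answer: 35/16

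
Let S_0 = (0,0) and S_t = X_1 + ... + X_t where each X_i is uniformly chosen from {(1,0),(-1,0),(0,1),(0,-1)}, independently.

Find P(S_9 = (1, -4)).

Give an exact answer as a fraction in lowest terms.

Answer: 189/16384

Derivation:
Let h be the number of horizontal steps (so 9-h are vertical). To end at (1,-4) need (h+1)/2 right-steps and ((9-h)-4)/2 up-steps.
Sum over h with 1 ≤ h ≤ 5, h ≡ 1 (mod 2), 9-h ≡ 0 (mod 2):
h=1: C(9,1)·C(1,1)·C(8,2) = 9·1·28 = 252
h=3: C(9,3)·C(3,2)·C(6,1) = 84·3·6 = 1512
h=5: C(9,5)·C(5,3)·C(4,0) = 126·10·1 = 1260
Total favorable: 3024
Total paths: 4^9 = 262144
P = 3024/262144 = 189/16384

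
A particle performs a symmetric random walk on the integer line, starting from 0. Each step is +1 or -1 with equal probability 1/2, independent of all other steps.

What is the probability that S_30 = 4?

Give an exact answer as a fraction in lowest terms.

Answer: 59879925/536870912

Derivation:
To reach position 4 after 30 steps: need 17 steps of +1 and 13 of -1.
Favorable paths: C(30,17) = 119759850
Total paths: 2^30 = 1073741824
P = 119759850/1073741824 = 59879925/536870912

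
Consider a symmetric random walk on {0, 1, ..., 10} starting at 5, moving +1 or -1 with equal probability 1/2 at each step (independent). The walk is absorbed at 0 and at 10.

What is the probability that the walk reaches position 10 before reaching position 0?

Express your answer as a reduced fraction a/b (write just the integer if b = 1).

Symmetric walk (p = 1/2): the harmonic-function argument gives P(hit 10 before 0 | start at 5) = a/N.
P = 5/10 = 1/2

Answer: 1/2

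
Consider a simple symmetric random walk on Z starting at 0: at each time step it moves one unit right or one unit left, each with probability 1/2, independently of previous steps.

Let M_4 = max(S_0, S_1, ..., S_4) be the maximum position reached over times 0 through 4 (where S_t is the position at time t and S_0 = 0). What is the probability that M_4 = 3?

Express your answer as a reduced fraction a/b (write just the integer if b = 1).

Answer: 1/16

Derivation:
Let M_4 = max(S_0,...,S_4). Use the reflection principle: for j ≥ 1, #{paths with M_4 ≥ j} = #{S_4 ≥ j} + #{S_4 ≥ j+1}.
By reflection, #{M_4 ≥ 3} = #{S_4 ≥ 3} + #{S_4 ≥ 4} = 1 + 1 = 2.
#{M_4 ≥ 4} = #{S_4 ≥ 4} + #{S_4 ≥ 5} = 1 + 0 = 1.
#{M_4 = 3} = 2 - 1 = 1.
P(M_4 = 3) = 1/16 = 1/16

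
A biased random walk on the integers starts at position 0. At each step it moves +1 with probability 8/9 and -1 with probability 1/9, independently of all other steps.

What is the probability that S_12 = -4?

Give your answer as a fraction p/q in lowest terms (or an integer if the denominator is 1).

Answer: 225280/31381059609

Derivation:
To reach position -4 after 12 steps: need 4 steps of +1 and 8 steps of -1.
Number of such sequences: C(12,4) = 495
Each has probability (8/9)^4 · (1/9)^8 = 4096/282429536481
P = 495 · 4096/282429536481 = 225280/31381059609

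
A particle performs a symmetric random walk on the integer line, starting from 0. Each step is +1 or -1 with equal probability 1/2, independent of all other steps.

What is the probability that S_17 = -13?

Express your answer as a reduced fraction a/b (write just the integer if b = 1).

To reach position -13 after 17 steps: need 2 steps of +1 and 15 of -1.
Favorable paths: C(17,2) = 136
Total paths: 2^17 = 131072
P = 136/131072 = 17/16384

Answer: 17/16384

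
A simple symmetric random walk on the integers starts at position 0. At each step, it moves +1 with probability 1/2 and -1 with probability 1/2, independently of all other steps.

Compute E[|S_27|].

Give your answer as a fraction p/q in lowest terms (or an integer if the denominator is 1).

S_27 takes values m ≡ 1 (mod 2) with |m| ≤ 27; P(S_27=m) = C(27,(27+m)/2)/2^27.
Total paths: 2^27 = 134217728
Distribution: P(S=-27)=1/134217728, P(S=-25)=27/134217728, P(S=-23)=351/134217728, P(S=-21)=2925/134217728, P(S=-19)=17550/134217728, P(S=-17)=80730/134217728, P(S=-15)=296010/134217728, P(S=-13)=888030/134217728, P(S=-11)=2220075/134217728, P(S=-9)=4686825/134217728, P(S=-7)=8436285/134217728, P(S=-5)=13037895/134217728, P(S=-3)=17383860/134217728, P(S=-1)=20058300/134217728, P(S=1)=20058300/134217728, P(S=3)=17383860/134217728, P(S=5)=13037895/134217728, P(S=7)=8436285/134217728, P(S=9)=4686825/134217728, P(S=11)=2220075/134217728, P(S=13)=888030/134217728, P(S=15)=296010/134217728, P(S=17)=80730/134217728, P(S=19)=17550/134217728, P(S=21)=2925/134217728, P(S=23)=351/134217728, P(S=25)=27/134217728, P(S=27)=1/134217728
E[|S_27|] = Σ_m |m|·P(S_27=m) = 561632400/134217728 = 35102025/8388608

Answer: 35102025/8388608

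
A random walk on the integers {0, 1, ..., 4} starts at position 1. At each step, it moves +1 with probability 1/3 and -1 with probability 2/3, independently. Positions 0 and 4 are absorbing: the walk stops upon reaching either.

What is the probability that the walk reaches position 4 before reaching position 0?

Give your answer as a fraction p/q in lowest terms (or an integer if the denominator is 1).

Biased walk: p = 1/3, q = 2/3, r = q/p = 2
Gambler's ruin: P(hit 4 before 0 | start at 1) = (1 - r^a)/(1 - r^N)
r^1 = 2; r^4 = 16
P = (1 - 2) / (1 - 16) = -1 / -15 = 1/15

Answer: 1/15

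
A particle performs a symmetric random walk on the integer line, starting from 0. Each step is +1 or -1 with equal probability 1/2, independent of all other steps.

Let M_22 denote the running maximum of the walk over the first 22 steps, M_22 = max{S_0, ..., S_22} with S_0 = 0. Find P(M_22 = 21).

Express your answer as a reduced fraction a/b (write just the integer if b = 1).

Answer: 1/4194304

Derivation:
Let M_22 = max(S_0,...,S_22). Use the reflection principle: for j ≥ 1, #{paths with M_22 ≥ j} = #{S_22 ≥ j} + #{S_22 ≥ j+1}.
By reflection, #{M_22 ≥ 21} = #{S_22 ≥ 21} + #{S_22 ≥ 22} = 1 + 1 = 2.
#{M_22 ≥ 22} = #{S_22 ≥ 22} + #{S_22 ≥ 23} = 1 + 0 = 1.
#{M_22 = 21} = 2 - 1 = 1.
P(M_22 = 21) = 1/4194304 = 1/4194304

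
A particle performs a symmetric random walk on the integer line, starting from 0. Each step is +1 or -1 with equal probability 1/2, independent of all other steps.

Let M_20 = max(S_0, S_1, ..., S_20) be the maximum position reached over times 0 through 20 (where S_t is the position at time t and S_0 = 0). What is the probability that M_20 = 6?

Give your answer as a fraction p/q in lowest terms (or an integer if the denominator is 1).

Answer: 4845/65536

Derivation:
Let M_20 = max(S_0,...,S_20). Use the reflection principle: for j ≥ 1, #{paths with M_20 ≥ j} = #{S_20 ≥ j} + #{S_20 ≥ j+1}.
By reflection, #{M_20 ≥ 6} = #{S_20 ≥ 6} + #{S_20 ≥ 7} = 137980 + 60460 = 198440.
#{M_20 ≥ 7} = #{S_20 ≥ 7} + #{S_20 ≥ 8} = 60460 + 60460 = 120920.
#{M_20 = 6} = 198440 - 120920 = 77520.
P(M_20 = 6) = 77520/1048576 = 4845/65536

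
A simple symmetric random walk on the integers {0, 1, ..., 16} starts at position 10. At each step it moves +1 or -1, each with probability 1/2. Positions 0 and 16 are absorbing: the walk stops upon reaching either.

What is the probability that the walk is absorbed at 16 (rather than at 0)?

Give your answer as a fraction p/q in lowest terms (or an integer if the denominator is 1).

Answer: 5/8

Derivation:
Symmetric walk (p = 1/2): the harmonic-function argument gives P(hit 16 before 0 | start at 10) = a/N.
P = 10/16 = 5/8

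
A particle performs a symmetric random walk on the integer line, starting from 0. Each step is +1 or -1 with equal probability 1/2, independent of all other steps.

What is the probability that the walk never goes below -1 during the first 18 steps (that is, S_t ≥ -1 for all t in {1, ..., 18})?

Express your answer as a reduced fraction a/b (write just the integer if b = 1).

Let f(t,s) = #length-t paths at position s with S_1..S_t all ≥ -1.
f(t,s) = f(t-1,s-1) + f(t-1,s+1) for s ≥ -1; f(t,s) = 0 for s < -1.
t=0: f(0,0)=1
t=1: f(1,-1)=1 f(1,1)=1
t=2: f(2,0)=2 f(2,2)=1
t=3: f(3,-1)=2 f(3,1)=3 f(3,3)=1
t=4: f(4,0)=5 f(4,2)=4 f(4,4)=1
t=5: f(5,-1)=5 f(5,1)=9 f(5,3)=5 f(5,5)=1
t=6: f(6,0)=14 f(6,2)=14 f(6,4)=6 f(6,6)=1
t=7: f(7,-1)=14 f(7,1)=28 f(7,3)=20 f(7,5)=7 f(7,7)=1
t=8: f(8,0)=42 f(8,2)=48 f(8,4)=27 f(8,6)=8 f(8,8)=1
t=9: f(9,-1)=42 f(9,1)=90 f(9,3)=75 f(9,5)=35 f(9,7)=9 f(9,9)=1
t=10: f(10,0)=132 f(10,2)=165 f(10,4)=110 f(10,6)=44 f(10,8)=10 f(10,10)=1
t=11: f(11,-1)=132 f(11,1)=297 f(11,3)=275 f(11,5)=154 f(11,7)=54 f(11,9)=11 f(11,11)=1
t=12: f(12,0)=429 f(12,2)=572 f(12,4)=429 f(12,6)=208 f(12,8)=65 f(12,10)=12 f(12,12)=1
t=13: f(13,-1)=429 f(13,1)=1001 f(13,3)=1001 f(13,5)=637 f(13,7)=273 f(13,9)=77 f(13,11)=13 f(13,13)=1
t=14: f(14,0)=1430 f(14,2)=2002 f(14,4)=1638 f(14,6)=910 f(14,8)=350 f(14,10)=90 f(14,12)=14 f(14,14)=1
t=15: f(15,-1)=1430 f(15,1)=3432 f(15,3)=3640 f(15,5)=2548 f(15,7)=1260 f(15,9)=440 f(15,11)=104 f(15,13)=15 f(15,15)=1
t=16: f(16,0)=4862 f(16,2)=7072 f(16,4)=6188 f(16,6)=3808 f(16,8)=1700 f(16,10)=544 f(16,12)=119 f(16,14)=16 f(16,16)=1
t=17: f(17,-1)=4862 f(17,1)=11934 f(17,3)=13260 f(17,5)=9996 f(17,7)=5508 f(17,9)=2244 f(17,11)=663 f(17,13)=135 f(17,15)=17 f(17,17)=1
t=18: f(18,0)=16796 f(18,2)=25194 f(18,4)=23256 f(18,6)=15504 f(18,8)=7752 f(18,10)=2907 f(18,12)=798 f(18,14)=152 f(18,16)=18 f(18,18)=1
Σ_s f(18,s) = 92378
P = 92378/262144 = 46189/131072

Answer: 46189/131072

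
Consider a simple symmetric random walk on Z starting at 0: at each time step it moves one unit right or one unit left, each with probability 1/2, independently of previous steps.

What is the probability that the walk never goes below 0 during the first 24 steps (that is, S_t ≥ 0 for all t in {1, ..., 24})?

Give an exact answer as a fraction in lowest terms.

Answer: 676039/4194304

Derivation:
Let f(t,s) = #length-t paths at position s with S_1..S_t all ≥ 0.
f(t,s) = f(t-1,s-1) + f(t-1,s+1) for s ≥ 0; f(t,s) = 0 for s < 0.
t=0: f(0,0)=1
t=1: f(1,1)=1
t=2: f(2,0)=1 f(2,2)=1
t=3: f(3,1)=2 f(3,3)=1
t=4: f(4,0)=2 f(4,2)=3 f(4,4)=1
t=5: f(5,1)=5 f(5,3)=4 f(5,5)=1
t=6: f(6,0)=5 f(6,2)=9 f(6,4)=5 f(6,6)=1
t=7: f(7,1)=14 f(7,3)=14 f(7,5)=6 f(7,7)=1
t=8: f(8,0)=14 f(8,2)=28 f(8,4)=20 f(8,6)=7 f(8,8)=1
t=9: f(9,1)=42 f(9,3)=48 f(9,5)=27 f(9,7)=8 f(9,9)=1
t=10: f(10,0)=42 f(10,2)=90 f(10,4)=75 f(10,6)=35 f(10,8)=9 f(10,10)=1
t=11: f(11,1)=132 f(11,3)=165 f(11,5)=110 f(11,7)=44 f(11,9)=10 f(11,11)=1
t=12: f(12,0)=132 f(12,2)=297 f(12,4)=275 f(12,6)=154 f(12,8)=54 f(12,10)=11 f(12,12)=1
t=13: f(13,1)=429 f(13,3)=572 f(13,5)=429 f(13,7)=208 f(13,9)=65 f(13,11)=12 f(13,13)=1
t=14: f(14,0)=429 f(14,2)=1001 f(14,4)=1001 f(14,6)=637 f(14,8)=273 f(14,10)=77 f(14,12)=13 f(14,14)=1
t=15: f(15,1)=1430 f(15,3)=2002 f(15,5)=1638 f(15,7)=910 f(15,9)=350 f(15,11)=90 f(15,13)=14 f(15,15)=1
t=16: f(16,0)=1430 f(16,2)=3432 f(16,4)=3640 f(16,6)=2548 f(16,8)=1260 f(16,10)=440 f(16,12)=104 f(16,14)=15 f(16,16)=1
t=17: f(17,1)=4862 f(17,3)=7072 f(17,5)=6188 f(17,7)=3808 f(17,9)=1700 f(17,11)=544 f(17,13)=119 f(17,15)=16 f(17,17)=1
t=18: f(18,0)=4862 f(18,2)=11934 f(18,4)=13260 f(18,6)=9996 f(18,8)=5508 f(18,10)=2244 f(18,12)=663 f(18,14)=135 f(18,16)=17 f(18,18)=1
t=19: f(19,1)=16796 f(19,3)=25194 f(19,5)=23256 f(19,7)=15504 f(19,9)=7752 f(19,11)=2907 f(19,13)=798 f(19,15)=152 f(19,17)=18 f(19,19)=1
t=20: f(20,0)=16796 f(20,2)=41990 f(20,4)=48450 f(20,6)=38760 f(20,8)=23256 f(20,10)=10659 f(20,12)=3705 f(20,14)=950 f(20,16)=170 f(20,18)=19 f(20,20)=1
t=21: f(21,1)=58786 f(21,3)=90440 f(21,5)=87210 f(21,7)=62016 f(21,9)=33915 f(21,11)=14364 f(21,13)=4655 f(21,15)=1120 f(21,17)=189 f(21,19)=20 f(21,21)=1
t=22: f(22,0)=58786 f(22,2)=149226 f(22,4)=177650 f(22,6)=149226 f(22,8)=95931 f(22,10)=48279 f(22,12)=19019 f(22,14)=5775 f(22,16)=1309 f(22,18)=209 f(22,20)=21 f(22,22)=1
t=23: f(23,1)=208012 f(23,3)=326876 f(23,5)=326876 f(23,7)=245157 f(23,9)=144210 f(23,11)=67298 f(23,13)=24794 f(23,15)=7084 f(23,17)=1518 f(23,19)=230 f(23,21)=22 f(23,23)=1
t=24: f(24,0)=208012 f(24,2)=534888 f(24,4)=653752 f(24,6)=572033 f(24,8)=389367 f(24,10)=211508 f(24,12)=92092 f(24,14)=31878 f(24,16)=8602 f(24,18)=1748 f(24,20)=252 f(24,22)=23 f(24,24)=1
Σ_s f(24,s) = 2704156
P = 2704156/16777216 = 676039/4194304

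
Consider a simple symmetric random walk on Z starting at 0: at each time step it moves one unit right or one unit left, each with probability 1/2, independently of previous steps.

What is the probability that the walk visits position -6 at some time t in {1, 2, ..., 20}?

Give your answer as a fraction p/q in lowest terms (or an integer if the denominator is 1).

Count via complement. Let g(t,s) = #length-t paths at position s with S_1..S_t all ≠ -6.
g(t,s) = g(t-1,s-1) + g(t-1,s+1) for s ≠ -6; g(t,-6) = 0.
t=0: g(0,0)=1
t=1: g(1,-1)=1 g(1,1)=1
t=2: g(2,-2)=1 g(2,0)=2 g(2,2)=1
t=3: g(3,-3)=1 g(3,-1)=3 g(3,1)=3 g(3,3)=1
t=4: g(4,-4)=1 g(4,-2)=4 g(4,0)=6 g(4,2)=4 g(4,4)=1
t=5: g(5,-5)=1 g(5,-3)=5 g(5,-1)=10 g(5,1)=10 g(5,3)=5 g(5,5)=1
t=6: g(6,-4)=6 g(6,-2)=15 g(6,0)=20 g(6,2)=15 g(6,4)=6 g(6,6)=1
t=7: g(7,-5)=6 g(7,-3)=21 g(7,-1)=35 g(7,1)=35 g(7,3)=21 g(7,5)=7 g(7,7)=1
t=8: g(8,-4)=27 g(8,-2)=56 g(8,0)=70 g(8,2)=56 g(8,4)=28 g(8,6)=8 g(8,8)=1
t=9: g(9,-5)=27 g(9,-3)=83 g(9,-1)=126 g(9,1)=126 g(9,3)=84 g(9,5)=36 g(9,7)=9 g(9,9)=1
t=10: g(10,-4)=110 g(10,-2)=209 g(10,0)=252 g(10,2)=210 g(10,4)=120 g(10,6)=45 g(10,8)=10 g(10,10)=1
t=11: g(11,-5)=110 g(11,-3)=319 g(11,-1)=461 g(11,1)=462 g(11,3)=330 g(11,5)=165 g(11,7)=55 g(11,9)=11 g(11,11)=1
t=12: g(12,-4)=429 g(12,-2)=780 g(12,0)=923 g(12,2)=792 g(12,4)=495 g(12,6)=220 g(12,8)=66 g(12,10)=12 g(12,12)=1
t=13: g(13,-5)=429 g(13,-3)=1209 g(13,-1)=1703 g(13,1)=1715 g(13,3)=1287 g(13,5)=715 g(13,7)=286 g(13,9)=78 g(13,11)=13 g(13,13)=1
t=14: g(14,-4)=1638 g(14,-2)=2912 g(14,0)=3418 g(14,2)=3002 g(14,4)=2002 g(14,6)=1001 g(14,8)=364 g(14,10)=91 g(14,12)=14 g(14,14)=1
t=15: g(15,-5)=1638 g(15,-3)=4550 g(15,-1)=6330 g(15,1)=6420 g(15,3)=5004 g(15,5)=3003 g(15,7)=1365 g(15,9)=455 g(15,11)=105 g(15,13)=15 g(15,15)=1
t=16: g(16,-4)=6188 g(16,-2)=10880 g(16,0)=12750 g(16,2)=11424 g(16,4)=8007 g(16,6)=4368 g(16,8)=1820 g(16,10)=560 g(16,12)=120 g(16,14)=16 g(16,16)=1
t=17: g(17,-5)=6188 g(17,-3)=17068 g(17,-1)=23630 g(17,1)=24174 g(17,3)=19431 g(17,5)=12375 g(17,7)=6188 g(17,9)=2380 g(17,11)=680 g(17,13)=136 g(17,15)=17 g(17,17)=1
t=18: g(18,-4)=23256 g(18,-2)=40698 g(18,0)=47804 g(18,2)=43605 g(18,4)=31806 g(18,6)=18563 g(18,8)=8568 g(18,10)=3060 g(18,12)=816 g(18,14)=153 g(18,16)=18 g(18,18)=1
t=19: g(19,-5)=23256 g(19,-3)=63954 g(19,-1)=88502 g(19,1)=91409 g(19,3)=75411 g(19,5)=50369 g(19,7)=27131 g(19,9)=11628 g(19,11)=3876 g(19,13)=969 g(19,15)=171 g(19,17)=19 g(19,19)=1
t=20: g(20,-4)=87210 g(20,-2)=152456 g(20,0)=179911 g(20,2)=166820 g(20,4)=125780 g(20,6)=77500 g(20,8)=38759 g(20,10)=15504 g(20,12)=4845 g(20,14)=1140 g(20,16)=190 g(20,18)=20 g(20,20)=1
Paths never hitting -6: Σ_s g(20,s) = 850136
Paths hitting -6: 2^20 - 850136 = 198440
P = 198440/1048576 = 24805/131072

Answer: 24805/131072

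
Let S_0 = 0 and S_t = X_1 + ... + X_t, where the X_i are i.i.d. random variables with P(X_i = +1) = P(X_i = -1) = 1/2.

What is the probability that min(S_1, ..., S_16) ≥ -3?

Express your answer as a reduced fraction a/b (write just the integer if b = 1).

Let f(t,s) = #length-t paths at position s with S_1..S_t all ≥ -3.
f(t,s) = f(t-1,s-1) + f(t-1,s+1) for s ≥ -3; f(t,s) = 0 for s < -3.
t=0: f(0,0)=1
t=1: f(1,-1)=1 f(1,1)=1
t=2: f(2,-2)=1 f(2,0)=2 f(2,2)=1
t=3: f(3,-3)=1 f(3,-1)=3 f(3,1)=3 f(3,3)=1
t=4: f(4,-2)=4 f(4,0)=6 f(4,2)=4 f(4,4)=1
t=5: f(5,-3)=4 f(5,-1)=10 f(5,1)=10 f(5,3)=5 f(5,5)=1
t=6: f(6,-2)=14 f(6,0)=20 f(6,2)=15 f(6,4)=6 f(6,6)=1
t=7: f(7,-3)=14 f(7,-1)=34 f(7,1)=35 f(7,3)=21 f(7,5)=7 f(7,7)=1
t=8: f(8,-2)=48 f(8,0)=69 f(8,2)=56 f(8,4)=28 f(8,6)=8 f(8,8)=1
t=9: f(9,-3)=48 f(9,-1)=117 f(9,1)=125 f(9,3)=84 f(9,5)=36 f(9,7)=9 f(9,9)=1
t=10: f(10,-2)=165 f(10,0)=242 f(10,2)=209 f(10,4)=120 f(10,6)=45 f(10,8)=10 f(10,10)=1
t=11: f(11,-3)=165 f(11,-1)=407 f(11,1)=451 f(11,3)=329 f(11,5)=165 f(11,7)=55 f(11,9)=11 f(11,11)=1
t=12: f(12,-2)=572 f(12,0)=858 f(12,2)=780 f(12,4)=494 f(12,6)=220 f(12,8)=66 f(12,10)=12 f(12,12)=1
t=13: f(13,-3)=572 f(13,-1)=1430 f(13,1)=1638 f(13,3)=1274 f(13,5)=714 f(13,7)=286 f(13,9)=78 f(13,11)=13 f(13,13)=1
t=14: f(14,-2)=2002 f(14,0)=3068 f(14,2)=2912 f(14,4)=1988 f(14,6)=1000 f(14,8)=364 f(14,10)=91 f(14,12)=14 f(14,14)=1
t=15: f(15,-3)=2002 f(15,-1)=5070 f(15,1)=5980 f(15,3)=4900 f(15,5)=2988 f(15,7)=1364 f(15,9)=455 f(15,11)=105 f(15,13)=15 f(15,15)=1
t=16: f(16,-2)=7072 f(16,0)=11050 f(16,2)=10880 f(16,4)=7888 f(16,6)=4352 f(16,8)=1819 f(16,10)=560 f(16,12)=120 f(16,14)=16 f(16,16)=1
Σ_s f(16,s) = 43758
P = 43758/65536 = 21879/32768

Answer: 21879/32768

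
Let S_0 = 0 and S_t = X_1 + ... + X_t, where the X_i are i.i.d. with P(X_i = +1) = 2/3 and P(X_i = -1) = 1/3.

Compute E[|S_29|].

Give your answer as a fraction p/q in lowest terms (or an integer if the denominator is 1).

S_29 takes values m ≡ 1 (mod 2) with |m| ≤ 29; P(S_29=m) = C(29,(29+m)/2) · (2/3)^((29+m)/2) · (1/3)^((29-m)/2).
Distribution: P(S=-29)=1/68630377364883, P(S=-27)=58/68630377364883, P(S=-25)=1624/68630377364883, P(S=-23)=3248/7625597484987, P(S=-21)=42224/7625597484987, P(S=-19)=422240/7625597484987, P(S=-17)=3377920/7625597484987, P(S=-15)=22197760/7625597484987, P(S=-13)=122087680/7625597484987, P(S=-11)=1709227520/22876792454961, P(S=-9)=6836910080/22876792454961, P(S=-7)=23618416640/22876792454961, P(S=-5)=23618416640/7625597484987, P(S=-3)=61771243520/7625597484987, P(S=-1)=141191413760/7625597484987, P(S=1)=282382827520/7625597484987, P(S=3)=494169948160/7625597484987, P(S=5)=755789332480/7625597484987, P(S=7)=3023157329920/22876792454961, P(S=9)=3500497960960/22876792454961, P(S=11)=3500497960960/22876792454961, P(S=13)=1000142274560/7625597484987, P(S=15)=727376199680/7625597484987, P(S=17)=442750730240/7625597484987, P(S=19)=221375365120/7625597484987, P(S=21)=88550146048/7625597484987, P(S=23)=27246198784/7625597484987, P(S=25)=54492397568/68630377364883, P(S=27)=7784628224/68630377364883, P(S=29)=536870912/68630377364883
E[|S_29|] = Σ_m |m|·P(S_29=m) = 224313154766801/22876792454961

Answer: 224313154766801/22876792454961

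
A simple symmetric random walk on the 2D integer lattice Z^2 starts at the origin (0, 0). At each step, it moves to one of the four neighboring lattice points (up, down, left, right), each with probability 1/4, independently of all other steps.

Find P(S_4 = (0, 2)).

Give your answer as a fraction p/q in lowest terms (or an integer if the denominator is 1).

Answer: 1/16

Derivation:
Let h be the number of horizontal steps (so 4-h are vertical). To end at (0,2) need (h+0)/2 right-steps and ((4-h)+2)/2 up-steps.
Sum over h with 0 ≤ h ≤ 2, h ≡ 0 (mod 2), 4-h ≡ 0 (mod 2):
h=0: C(4,0)·C(0,0)·C(4,3) = 1·1·4 = 4
h=2: C(4,2)·C(2,1)·C(2,2) = 6·2·1 = 12
Total favorable: 16
Total paths: 4^4 = 256
P = 16/256 = 1/16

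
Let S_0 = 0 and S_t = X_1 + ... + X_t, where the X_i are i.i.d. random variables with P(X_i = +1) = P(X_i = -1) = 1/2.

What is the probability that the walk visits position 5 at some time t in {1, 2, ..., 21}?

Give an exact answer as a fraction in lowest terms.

Count via complement. Let g(t,s) = #length-t paths at position s with S_1..S_t all ≠ 5.
g(t,s) = g(t-1,s-1) + g(t-1,s+1) for s ≠ 5; g(t,5) = 0.
t=0: g(0,0)=1
t=1: g(1,-1)=1 g(1,1)=1
t=2: g(2,-2)=1 g(2,0)=2 g(2,2)=1
t=3: g(3,-3)=1 g(3,-1)=3 g(3,1)=3 g(3,3)=1
t=4: g(4,-4)=1 g(4,-2)=4 g(4,0)=6 g(4,2)=4 g(4,4)=1
t=5: g(5,-5)=1 g(5,-3)=5 g(5,-1)=10 g(5,1)=10 g(5,3)=5
t=6: g(6,-6)=1 g(6,-4)=6 g(6,-2)=15 g(6,0)=20 g(6,2)=15 g(6,4)=5
t=7: g(7,-7)=1 g(7,-5)=7 g(7,-3)=21 g(7,-1)=35 g(7,1)=35 g(7,3)=20
t=8: g(8,-8)=1 g(8,-6)=8 g(8,-4)=28 g(8,-2)=56 g(8,0)=70 g(8,2)=55 g(8,4)=20
t=9: g(9,-9)=1 g(9,-7)=9 g(9,-5)=36 g(9,-3)=84 g(9,-1)=126 g(9,1)=125 g(9,3)=75
t=10: g(10,-10)=1 g(10,-8)=10 g(10,-6)=45 g(10,-4)=120 g(10,-2)=210 g(10,0)=251 g(10,2)=200 g(10,4)=75
t=11: g(11,-11)=1 g(11,-9)=11 g(11,-7)=55 g(11,-5)=165 g(11,-3)=330 g(11,-1)=461 g(11,1)=451 g(11,3)=275
t=12: g(12,-12)=1 g(12,-10)=12 g(12,-8)=66 g(12,-6)=220 g(12,-4)=495 g(12,-2)=791 g(12,0)=912 g(12,2)=726 g(12,4)=275
t=13: g(13,-13)=1 g(13,-11)=13 g(13,-9)=78 g(13,-7)=286 g(13,-5)=715 g(13,-3)=1286 g(13,-1)=1703 g(13,1)=1638 g(13,3)=1001
t=14: g(14,-14)=1 g(14,-12)=14 g(14,-10)=91 g(14,-8)=364 g(14,-6)=1001 g(14,-4)=2001 g(14,-2)=2989 g(14,0)=3341 g(14,2)=2639 g(14,4)=1001
t=15: g(15,-15)=1 g(15,-13)=15 g(15,-11)=105 g(15,-9)=455 g(15,-7)=1365 g(15,-5)=3002 g(15,-3)=4990 g(15,-1)=6330 g(15,1)=5980 g(15,3)=3640
t=16: g(16,-16)=1 g(16,-14)=16 g(16,-12)=120 g(16,-10)=560 g(16,-8)=1820 g(16,-6)=4367 g(16,-4)=7992 g(16,-2)=11320 g(16,0)=12310 g(16,2)=9620 g(16,4)=3640
t=17: g(17,-17)=1 g(17,-15)=17 g(17,-13)=136 g(17,-11)=680 g(17,-9)=2380 g(17,-7)=6187 g(17,-5)=12359 g(17,-3)=19312 g(17,-1)=23630 g(17,1)=21930 g(17,3)=13260
t=18: g(18,-18)=1 g(18,-16)=18 g(18,-14)=153 g(18,-12)=816 g(18,-10)=3060 g(18,-8)=8567 g(18,-6)=18546 g(18,-4)=31671 g(18,-2)=42942 g(18,0)=45560 g(18,2)=35190 g(18,4)=13260
t=19: g(19,-19)=1 g(19,-17)=19 g(19,-15)=171 g(19,-13)=969 g(19,-11)=3876 g(19,-9)=11627 g(19,-7)=27113 g(19,-5)=50217 g(19,-3)=74613 g(19,-1)=88502 g(19,1)=80750 g(19,3)=48450
t=20: g(20,-20)=1 g(20,-18)=20 g(20,-16)=190 g(20,-14)=1140 g(20,-12)=4845 g(20,-10)=15503 g(20,-8)=38740 g(20,-6)=77330 g(20,-4)=124830 g(20,-2)=163115 g(20,0)=169252 g(20,2)=129200 g(20,4)=48450
t=21: g(21,-21)=1 g(21,-19)=21 g(21,-17)=210 g(21,-15)=1330 g(21,-13)=5985 g(21,-11)=20348 g(21,-9)=54243 g(21,-7)=116070 g(21,-5)=202160 g(21,-3)=287945 g(21,-1)=332367 g(21,1)=298452 g(21,3)=177650
Paths never hitting 5: Σ_s g(21,s) = 1496782
Paths hitting 5: 2^21 - 1496782 = 600370
P = 600370/2097152 = 300185/1048576

Answer: 300185/1048576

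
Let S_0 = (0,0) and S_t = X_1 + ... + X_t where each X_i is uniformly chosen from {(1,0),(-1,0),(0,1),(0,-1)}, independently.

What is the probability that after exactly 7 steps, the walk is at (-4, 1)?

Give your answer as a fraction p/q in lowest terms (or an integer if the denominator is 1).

Answer: 147/16384

Derivation:
Let h be the number of horizontal steps (so 7-h are vertical). To end at (-4,1) need (h-4)/2 right-steps and ((7-h)+1)/2 up-steps.
Sum over h with 4 ≤ h ≤ 6, h ≡ 0 (mod 2), 7-h ≡ 1 (mod 2):
h=4: C(7,4)·C(4,0)·C(3,2) = 35·1·3 = 105
h=6: C(7,6)·C(6,1)·C(1,1) = 7·6·1 = 42
Total favorable: 147
Total paths: 4^7 = 16384
P = 147/16384 = 147/16384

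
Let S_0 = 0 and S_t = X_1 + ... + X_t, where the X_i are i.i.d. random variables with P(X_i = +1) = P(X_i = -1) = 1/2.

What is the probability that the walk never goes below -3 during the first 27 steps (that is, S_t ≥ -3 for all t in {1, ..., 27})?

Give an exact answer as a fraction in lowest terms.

Answer: 2340135/4194304

Derivation:
Let f(t,s) = #length-t paths at position s with S_1..S_t all ≥ -3.
f(t,s) = f(t-1,s-1) + f(t-1,s+1) for s ≥ -3; f(t,s) = 0 for s < -3.
t=0: f(0,0)=1
t=1: f(1,-1)=1 f(1,1)=1
t=2: f(2,-2)=1 f(2,0)=2 f(2,2)=1
t=3: f(3,-3)=1 f(3,-1)=3 f(3,1)=3 f(3,3)=1
t=4: f(4,-2)=4 f(4,0)=6 f(4,2)=4 f(4,4)=1
t=5: f(5,-3)=4 f(5,-1)=10 f(5,1)=10 f(5,3)=5 f(5,5)=1
t=6: f(6,-2)=14 f(6,0)=20 f(6,2)=15 f(6,4)=6 f(6,6)=1
t=7: f(7,-3)=14 f(7,-1)=34 f(7,1)=35 f(7,3)=21 f(7,5)=7 f(7,7)=1
t=8: f(8,-2)=48 f(8,0)=69 f(8,2)=56 f(8,4)=28 f(8,6)=8 f(8,8)=1
t=9: f(9,-3)=48 f(9,-1)=117 f(9,1)=125 f(9,3)=84 f(9,5)=36 f(9,7)=9 f(9,9)=1
t=10: f(10,-2)=165 f(10,0)=242 f(10,2)=209 f(10,4)=120 f(10,6)=45 f(10,8)=10 f(10,10)=1
t=11: f(11,-3)=165 f(11,-1)=407 f(11,1)=451 f(11,3)=329 f(11,5)=165 f(11,7)=55 f(11,9)=11 f(11,11)=1
t=12: f(12,-2)=572 f(12,0)=858 f(12,2)=780 f(12,4)=494 f(12,6)=220 f(12,8)=66 f(12,10)=12 f(12,12)=1
t=13: f(13,-3)=572 f(13,-1)=1430 f(13,1)=1638 f(13,3)=1274 f(13,5)=714 f(13,7)=286 f(13,9)=78 f(13,11)=13 f(13,13)=1
t=14: f(14,-2)=2002 f(14,0)=3068 f(14,2)=2912 f(14,4)=1988 f(14,6)=1000 f(14,8)=364 f(14,10)=91 f(14,12)=14 f(14,14)=1
t=15: f(15,-3)=2002 f(15,-1)=5070 f(15,1)=5980 f(15,3)=4900 f(15,5)=2988 f(15,7)=1364 f(15,9)=455 f(15,11)=105 f(15,13)=15 f(15,15)=1
t=16: f(16,-2)=7072 f(16,0)=11050 f(16,2)=10880 f(16,4)=7888 f(16,6)=4352 f(16,8)=1819 f(16,10)=560 f(16,12)=120 f(16,14)=16 f(16,16)=1
t=17: f(17,-3)=7072 f(17,-1)=18122 f(17,1)=21930 f(17,3)=18768 f(17,5)=12240 f(17,7)=6171 f(17,9)=2379 f(17,11)=680 f(17,13)=136 f(17,15)=17 f(17,17)=1
t=18: f(18,-2)=25194 f(18,0)=40052 f(18,2)=40698 f(18,4)=31008 f(18,6)=18411 f(18,8)=8550 f(18,10)=3059 f(18,12)=816 f(18,14)=153 f(18,16)=18 f(18,18)=1
t=19: f(19,-3)=25194 f(19,-1)=65246 f(19,1)=80750 f(19,3)=71706 f(19,5)=49419 f(19,7)=26961 f(19,9)=11609 f(19,11)=3875 f(19,13)=969 f(19,15)=171 f(19,17)=19 f(19,19)=1
t=20: f(20,-2)=90440 f(20,0)=145996 f(20,2)=152456 f(20,4)=121125 f(20,6)=76380 f(20,8)=38570 f(20,10)=15484 f(20,12)=4844 f(20,14)=1140 f(20,16)=190 f(20,18)=20 f(20,20)=1
t=21: f(21,-3)=90440 f(21,-1)=236436 f(21,1)=298452 f(21,3)=273581 f(21,5)=197505 f(21,7)=114950 f(21,9)=54054 f(21,11)=20328 f(21,13)=5984 f(21,15)=1330 f(21,17)=210 f(21,19)=21 f(21,21)=1
t=22: f(22,-2)=326876 f(22,0)=534888 f(22,2)=572033 f(22,4)=471086 f(22,6)=312455 f(22,8)=169004 f(22,10)=74382 f(22,12)=26312 f(22,14)=7314 f(22,16)=1540 f(22,18)=231 f(22,20)=22 f(22,22)=1
t=23: f(23,-3)=326876 f(23,-1)=861764 f(23,1)=1106921 f(23,3)=1043119 f(23,5)=783541 f(23,7)=481459 f(23,9)=243386 f(23,11)=100694 f(23,13)=33626 f(23,15)=8854 f(23,17)=1771 f(23,19)=253 f(23,21)=23 f(23,23)=1
t=24: f(24,-2)=1188640 f(24,0)=1968685 f(24,2)=2150040 f(24,4)=1826660 f(24,6)=1265000 f(24,8)=724845 f(24,10)=344080 f(24,12)=134320 f(24,14)=42480 f(24,16)=10625 f(24,18)=2024 f(24,20)=276 f(24,22)=24 f(24,24)=1
t=25: f(25,-3)=1188640 f(25,-1)=3157325 f(25,1)=4118725 f(25,3)=3976700 f(25,5)=3091660 f(25,7)=1989845 f(25,9)=1068925 f(25,11)=478400 f(25,13)=176800 f(25,15)=53105 f(25,17)=12649 f(25,19)=2300 f(25,21)=300 f(25,23)=25 f(25,25)=1
t=26: f(26,-2)=4345965 f(26,0)=7276050 f(26,2)=8095425 f(26,4)=7068360 f(26,6)=5081505 f(26,8)=3058770 f(26,10)=1547325 f(26,12)=655200 f(26,14)=229905 f(26,16)=65754 f(26,18)=14949 f(26,20)=2600 f(26,22)=325 f(26,24)=26 f(26,26)=1
t=27: f(27,-3)=4345965 f(27,-1)=11622015 f(27,1)=15371475 f(27,3)=15163785 f(27,5)=12149865 f(27,7)=8140275 f(27,9)=4606095 f(27,11)=2202525 f(27,13)=885105 f(27,15)=295659 f(27,17)=80703 f(27,19)=17549 f(27,21)=2925 f(27,23)=351 f(27,25)=27 f(27,27)=1
Σ_s f(27,s) = 74884320
P = 74884320/134217728 = 2340135/4194304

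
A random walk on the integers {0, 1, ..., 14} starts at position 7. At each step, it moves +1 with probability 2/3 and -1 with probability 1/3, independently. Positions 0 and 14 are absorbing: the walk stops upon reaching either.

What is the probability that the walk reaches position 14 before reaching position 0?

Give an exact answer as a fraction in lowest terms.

Biased walk: p = 2/3, q = 1/3, r = q/p = 1/2
Gambler's ruin: P(hit 14 before 0 | start at 7) = (1 - r^a)/(1 - r^N)
r^7 = 1/128; r^14 = 1/16384
P = (1 - 1/128) / (1 - 1/16384) = 127/128 / 16383/16384 = 128/129

Answer: 128/129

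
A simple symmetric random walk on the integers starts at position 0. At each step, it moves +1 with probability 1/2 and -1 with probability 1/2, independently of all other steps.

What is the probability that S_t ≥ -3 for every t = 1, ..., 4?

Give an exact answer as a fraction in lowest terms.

Answer: 15/16

Derivation:
Let f(t,s) = #length-t paths at position s with S_1..S_t all ≥ -3.
f(t,s) = f(t-1,s-1) + f(t-1,s+1) for s ≥ -3; f(t,s) = 0 for s < -3.
t=0: f(0,0)=1
t=1: f(1,-1)=1 f(1,1)=1
t=2: f(2,-2)=1 f(2,0)=2 f(2,2)=1
t=3: f(3,-3)=1 f(3,-1)=3 f(3,1)=3 f(3,3)=1
t=4: f(4,-2)=4 f(4,0)=6 f(4,2)=4 f(4,4)=1
Σ_s f(4,s) = 15
P = 15/16 = 15/16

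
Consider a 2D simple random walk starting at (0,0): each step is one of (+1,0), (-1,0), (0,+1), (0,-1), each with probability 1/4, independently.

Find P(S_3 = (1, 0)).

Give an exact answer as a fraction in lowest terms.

Answer: 9/64

Derivation:
Let h be the number of horizontal steps (so 3-h are vertical). To end at (1,0) need (h+1)/2 right-steps and ((3-h)+0)/2 up-steps.
Sum over h with 1 ≤ h ≤ 3, h ≡ 1 (mod 2), 3-h ≡ 0 (mod 2):
h=1: C(3,1)·C(1,1)·C(2,1) = 3·1·2 = 6
h=3: C(3,3)·C(3,2)·C(0,0) = 1·3·1 = 3
Total favorable: 9
Total paths: 4^3 = 64
P = 9/64 = 9/64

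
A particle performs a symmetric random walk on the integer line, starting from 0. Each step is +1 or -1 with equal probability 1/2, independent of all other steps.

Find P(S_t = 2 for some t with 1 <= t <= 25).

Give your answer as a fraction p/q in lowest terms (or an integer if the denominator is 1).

Answer: 2894229/4194304

Derivation:
Count via complement. Let g(t,s) = #length-t paths at position s with S_1..S_t all ≠ 2.
g(t,s) = g(t-1,s-1) + g(t-1,s+1) for s ≠ 2; g(t,2) = 0.
t=0: g(0,0)=1
t=1: g(1,-1)=1 g(1,1)=1
t=2: g(2,-2)=1 g(2,0)=2
t=3: g(3,-3)=1 g(3,-1)=3 g(3,1)=2
t=4: g(4,-4)=1 g(4,-2)=4 g(4,0)=5
t=5: g(5,-5)=1 g(5,-3)=5 g(5,-1)=9 g(5,1)=5
t=6: g(6,-6)=1 g(6,-4)=6 g(6,-2)=14 g(6,0)=14
t=7: g(7,-7)=1 g(7,-5)=7 g(7,-3)=20 g(7,-1)=28 g(7,1)=14
t=8: g(8,-8)=1 g(8,-6)=8 g(8,-4)=27 g(8,-2)=48 g(8,0)=42
t=9: g(9,-9)=1 g(9,-7)=9 g(9,-5)=35 g(9,-3)=75 g(9,-1)=90 g(9,1)=42
t=10: g(10,-10)=1 g(10,-8)=10 g(10,-6)=44 g(10,-4)=110 g(10,-2)=165 g(10,0)=132
t=11: g(11,-11)=1 g(11,-9)=11 g(11,-7)=54 g(11,-5)=154 g(11,-3)=275 g(11,-1)=297 g(11,1)=132
t=12: g(12,-12)=1 g(12,-10)=12 g(12,-8)=65 g(12,-6)=208 g(12,-4)=429 g(12,-2)=572 g(12,0)=429
t=13: g(13,-13)=1 g(13,-11)=13 g(13,-9)=77 g(13,-7)=273 g(13,-5)=637 g(13,-3)=1001 g(13,-1)=1001 g(13,1)=429
t=14: g(14,-14)=1 g(14,-12)=14 g(14,-10)=90 g(14,-8)=350 g(14,-6)=910 g(14,-4)=1638 g(14,-2)=2002 g(14,0)=1430
t=15: g(15,-15)=1 g(15,-13)=15 g(15,-11)=104 g(15,-9)=440 g(15,-7)=1260 g(15,-5)=2548 g(15,-3)=3640 g(15,-1)=3432 g(15,1)=1430
t=16: g(16,-16)=1 g(16,-14)=16 g(16,-12)=119 g(16,-10)=544 g(16,-8)=1700 g(16,-6)=3808 g(16,-4)=6188 g(16,-2)=7072 g(16,0)=4862
t=17: g(17,-17)=1 g(17,-15)=17 g(17,-13)=135 g(17,-11)=663 g(17,-9)=2244 g(17,-7)=5508 g(17,-5)=9996 g(17,-3)=13260 g(17,-1)=11934 g(17,1)=4862
t=18: g(18,-18)=1 g(18,-16)=18 g(18,-14)=152 g(18,-12)=798 g(18,-10)=2907 g(18,-8)=7752 g(18,-6)=15504 g(18,-4)=23256 g(18,-2)=25194 g(18,0)=16796
t=19: g(19,-19)=1 g(19,-17)=19 g(19,-15)=170 g(19,-13)=950 g(19,-11)=3705 g(19,-9)=10659 g(19,-7)=23256 g(19,-5)=38760 g(19,-3)=48450 g(19,-1)=41990 g(19,1)=16796
t=20: g(20,-20)=1 g(20,-18)=20 g(20,-16)=189 g(20,-14)=1120 g(20,-12)=4655 g(20,-10)=14364 g(20,-8)=33915 g(20,-6)=62016 g(20,-4)=87210 g(20,-2)=90440 g(20,0)=58786
t=21: g(21,-21)=1 g(21,-19)=21 g(21,-17)=209 g(21,-15)=1309 g(21,-13)=5775 g(21,-11)=19019 g(21,-9)=48279 g(21,-7)=95931 g(21,-5)=149226 g(21,-3)=177650 g(21,-1)=149226 g(21,1)=58786
t=22: g(22,-22)=1 g(22,-20)=22 g(22,-18)=230 g(22,-16)=1518 g(22,-14)=7084 g(22,-12)=24794 g(22,-10)=67298 g(22,-8)=144210 g(22,-6)=245157 g(22,-4)=326876 g(22,-2)=326876 g(22,0)=208012
t=23: g(23,-23)=1 g(23,-21)=23 g(23,-19)=252 g(23,-17)=1748 g(23,-15)=8602 g(23,-13)=31878 g(23,-11)=92092 g(23,-9)=211508 g(23,-7)=389367 g(23,-5)=572033 g(23,-3)=653752 g(23,-1)=534888 g(23,1)=208012
t=24: g(24,-24)=1 g(24,-22)=24 g(24,-20)=275 g(24,-18)=2000 g(24,-16)=10350 g(24,-14)=40480 g(24,-12)=123970 g(24,-10)=303600 g(24,-8)=600875 g(24,-6)=961400 g(24,-4)=1225785 g(24,-2)=1188640 g(24,0)=742900
t=25: g(25,-25)=1 g(25,-23)=25 g(25,-21)=299 g(25,-19)=2275 g(25,-17)=12350 g(25,-15)=50830 g(25,-13)=164450 g(25,-11)=427570 g(25,-9)=904475 g(25,-7)=1562275 g(25,-5)=2187185 g(25,-3)=2414425 g(25,-1)=1931540 g(25,1)=742900
Paths never hitting 2: Σ_s g(25,s) = 10400600
Paths hitting 2: 2^25 - 10400600 = 23153832
P = 23153832/33554432 = 2894229/4194304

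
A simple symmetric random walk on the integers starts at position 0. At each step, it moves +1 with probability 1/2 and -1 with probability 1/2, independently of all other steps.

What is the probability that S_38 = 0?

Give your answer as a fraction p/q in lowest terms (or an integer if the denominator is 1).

Answer: 4418157975/34359738368

Derivation:
To return to 0 after 38 steps: need exactly 19 steps of +1 and 19 of -1.
Favorable paths: C(38,19) = 35345263800
Total paths: 2^38 = 274877906944
P = 35345263800/274877906944 = 4418157975/34359738368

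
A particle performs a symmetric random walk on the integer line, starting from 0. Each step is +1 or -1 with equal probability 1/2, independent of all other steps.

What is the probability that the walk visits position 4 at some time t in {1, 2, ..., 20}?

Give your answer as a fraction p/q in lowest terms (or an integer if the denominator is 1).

Count via complement. Let g(t,s) = #length-t paths at position s with S_1..S_t all ≠ 4.
g(t,s) = g(t-1,s-1) + g(t-1,s+1) for s ≠ 4; g(t,4) = 0.
t=0: g(0,0)=1
t=1: g(1,-1)=1 g(1,1)=1
t=2: g(2,-2)=1 g(2,0)=2 g(2,2)=1
t=3: g(3,-3)=1 g(3,-1)=3 g(3,1)=3 g(3,3)=1
t=4: g(4,-4)=1 g(4,-2)=4 g(4,0)=6 g(4,2)=4
t=5: g(5,-5)=1 g(5,-3)=5 g(5,-1)=10 g(5,1)=10 g(5,3)=4
t=6: g(6,-6)=1 g(6,-4)=6 g(6,-2)=15 g(6,0)=20 g(6,2)=14
t=7: g(7,-7)=1 g(7,-5)=7 g(7,-3)=21 g(7,-1)=35 g(7,1)=34 g(7,3)=14
t=8: g(8,-8)=1 g(8,-6)=8 g(8,-4)=28 g(8,-2)=56 g(8,0)=69 g(8,2)=48
t=9: g(9,-9)=1 g(9,-7)=9 g(9,-5)=36 g(9,-3)=84 g(9,-1)=125 g(9,1)=117 g(9,3)=48
t=10: g(10,-10)=1 g(10,-8)=10 g(10,-6)=45 g(10,-4)=120 g(10,-2)=209 g(10,0)=242 g(10,2)=165
t=11: g(11,-11)=1 g(11,-9)=11 g(11,-7)=55 g(11,-5)=165 g(11,-3)=329 g(11,-1)=451 g(11,1)=407 g(11,3)=165
t=12: g(12,-12)=1 g(12,-10)=12 g(12,-8)=66 g(12,-6)=220 g(12,-4)=494 g(12,-2)=780 g(12,0)=858 g(12,2)=572
t=13: g(13,-13)=1 g(13,-11)=13 g(13,-9)=78 g(13,-7)=286 g(13,-5)=714 g(13,-3)=1274 g(13,-1)=1638 g(13,1)=1430 g(13,3)=572
t=14: g(14,-14)=1 g(14,-12)=14 g(14,-10)=91 g(14,-8)=364 g(14,-6)=1000 g(14,-4)=1988 g(14,-2)=2912 g(14,0)=3068 g(14,2)=2002
t=15: g(15,-15)=1 g(15,-13)=15 g(15,-11)=105 g(15,-9)=455 g(15,-7)=1364 g(15,-5)=2988 g(15,-3)=4900 g(15,-1)=5980 g(15,1)=5070 g(15,3)=2002
t=16: g(16,-16)=1 g(16,-14)=16 g(16,-12)=120 g(16,-10)=560 g(16,-8)=1819 g(16,-6)=4352 g(16,-4)=7888 g(16,-2)=10880 g(16,0)=11050 g(16,2)=7072
t=17: g(17,-17)=1 g(17,-15)=17 g(17,-13)=136 g(17,-11)=680 g(17,-9)=2379 g(17,-7)=6171 g(17,-5)=12240 g(17,-3)=18768 g(17,-1)=21930 g(17,1)=18122 g(17,3)=7072
t=18: g(18,-18)=1 g(18,-16)=18 g(18,-14)=153 g(18,-12)=816 g(18,-10)=3059 g(18,-8)=8550 g(18,-6)=18411 g(18,-4)=31008 g(18,-2)=40698 g(18,0)=40052 g(18,2)=25194
t=19: g(19,-19)=1 g(19,-17)=19 g(19,-15)=171 g(19,-13)=969 g(19,-11)=3875 g(19,-9)=11609 g(19,-7)=26961 g(19,-5)=49419 g(19,-3)=71706 g(19,-1)=80750 g(19,1)=65246 g(19,3)=25194
t=20: g(20,-20)=1 g(20,-18)=20 g(20,-16)=190 g(20,-14)=1140 g(20,-12)=4844 g(20,-10)=15484 g(20,-8)=38570 g(20,-6)=76380 g(20,-4)=121125 g(20,-2)=152456 g(20,0)=145996 g(20,2)=90440
Paths never hitting 4: Σ_s g(20,s) = 646646
Paths hitting 4: 2^20 - 646646 = 401930
P = 401930/1048576 = 200965/524288

Answer: 200965/524288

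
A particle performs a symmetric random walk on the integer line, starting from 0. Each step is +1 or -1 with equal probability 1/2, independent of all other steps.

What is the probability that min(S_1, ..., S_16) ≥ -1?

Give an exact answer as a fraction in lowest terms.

Answer: 12155/32768

Derivation:
Let f(t,s) = #length-t paths at position s with S_1..S_t all ≥ -1.
f(t,s) = f(t-1,s-1) + f(t-1,s+1) for s ≥ -1; f(t,s) = 0 for s < -1.
t=0: f(0,0)=1
t=1: f(1,-1)=1 f(1,1)=1
t=2: f(2,0)=2 f(2,2)=1
t=3: f(3,-1)=2 f(3,1)=3 f(3,3)=1
t=4: f(4,0)=5 f(4,2)=4 f(4,4)=1
t=5: f(5,-1)=5 f(5,1)=9 f(5,3)=5 f(5,5)=1
t=6: f(6,0)=14 f(6,2)=14 f(6,4)=6 f(6,6)=1
t=7: f(7,-1)=14 f(7,1)=28 f(7,3)=20 f(7,5)=7 f(7,7)=1
t=8: f(8,0)=42 f(8,2)=48 f(8,4)=27 f(8,6)=8 f(8,8)=1
t=9: f(9,-1)=42 f(9,1)=90 f(9,3)=75 f(9,5)=35 f(9,7)=9 f(9,9)=1
t=10: f(10,0)=132 f(10,2)=165 f(10,4)=110 f(10,6)=44 f(10,8)=10 f(10,10)=1
t=11: f(11,-1)=132 f(11,1)=297 f(11,3)=275 f(11,5)=154 f(11,7)=54 f(11,9)=11 f(11,11)=1
t=12: f(12,0)=429 f(12,2)=572 f(12,4)=429 f(12,6)=208 f(12,8)=65 f(12,10)=12 f(12,12)=1
t=13: f(13,-1)=429 f(13,1)=1001 f(13,3)=1001 f(13,5)=637 f(13,7)=273 f(13,9)=77 f(13,11)=13 f(13,13)=1
t=14: f(14,0)=1430 f(14,2)=2002 f(14,4)=1638 f(14,6)=910 f(14,8)=350 f(14,10)=90 f(14,12)=14 f(14,14)=1
t=15: f(15,-1)=1430 f(15,1)=3432 f(15,3)=3640 f(15,5)=2548 f(15,7)=1260 f(15,9)=440 f(15,11)=104 f(15,13)=15 f(15,15)=1
t=16: f(16,0)=4862 f(16,2)=7072 f(16,4)=6188 f(16,6)=3808 f(16,8)=1700 f(16,10)=544 f(16,12)=119 f(16,14)=16 f(16,16)=1
Σ_s f(16,s) = 24310
P = 24310/65536 = 12155/32768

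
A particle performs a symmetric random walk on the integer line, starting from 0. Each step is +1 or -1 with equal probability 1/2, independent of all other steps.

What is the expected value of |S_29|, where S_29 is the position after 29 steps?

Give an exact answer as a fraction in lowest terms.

Answer: 145422675/33554432

Derivation:
S_29 takes values m ≡ 1 (mod 2) with |m| ≤ 29; P(S_29=m) = C(29,(29+m)/2)/2^29.
Total paths: 2^29 = 536870912
Distribution: P(S=-29)=1/536870912, P(S=-27)=29/536870912, P(S=-25)=406/536870912, P(S=-23)=3654/536870912, P(S=-21)=23751/536870912, P(S=-19)=118755/536870912, P(S=-17)=475020/536870912, P(S=-15)=1560780/536870912, P(S=-13)=4292145/536870912, P(S=-11)=10015005/536870912, P(S=-9)=20030010/536870912, P(S=-7)=34597290/536870912, P(S=-5)=51895935/536870912, P(S=-3)=67863915/536870912, P(S=-1)=77558760/536870912, P(S=1)=77558760/536870912, P(S=3)=67863915/536870912, P(S=5)=51895935/536870912, P(S=7)=34597290/536870912, P(S=9)=20030010/536870912, P(S=11)=10015005/536870912, P(S=13)=4292145/536870912, P(S=15)=1560780/536870912, P(S=17)=475020/536870912, P(S=19)=118755/536870912, P(S=21)=23751/536870912, P(S=23)=3654/536870912, P(S=25)=406/536870912, P(S=27)=29/536870912, P(S=29)=1/536870912
E[|S_29|] = Σ_m |m|·P(S_29=m) = 2326762800/536870912 = 145422675/33554432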